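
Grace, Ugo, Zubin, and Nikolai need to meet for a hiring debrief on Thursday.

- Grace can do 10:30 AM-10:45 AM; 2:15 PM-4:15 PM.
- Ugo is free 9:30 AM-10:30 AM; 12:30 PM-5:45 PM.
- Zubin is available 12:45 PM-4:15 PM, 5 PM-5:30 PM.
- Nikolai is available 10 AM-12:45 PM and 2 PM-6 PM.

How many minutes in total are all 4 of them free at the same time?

Grace ∩ Ugo: 14:15-16:15.
Grace ∩ Ugo ∩ Zubin: 14:15-16:15.
Grace ∩ Ugo ∩ Zubin ∩ Nikolai: 14:15-16:15.
So the common availability across everyone is 14:15-16:15.
That's a single block of 120 minutes.

120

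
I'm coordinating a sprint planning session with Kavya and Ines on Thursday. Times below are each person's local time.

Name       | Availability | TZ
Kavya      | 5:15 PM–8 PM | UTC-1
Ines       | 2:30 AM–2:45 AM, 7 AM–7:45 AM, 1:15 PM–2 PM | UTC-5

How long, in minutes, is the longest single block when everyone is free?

Kavya in UTC: 18:15-21:00 (add 1h to convert from UTC-1).
Ines in UTC: 07:30-07:45, 12:00-12:45, 18:15-19:00 (add 5h to convert from UTC-5).
Kavya ∩ Ines: 18:15-19:00.
The longest is 18:15-19:00 at 45 minutes.

45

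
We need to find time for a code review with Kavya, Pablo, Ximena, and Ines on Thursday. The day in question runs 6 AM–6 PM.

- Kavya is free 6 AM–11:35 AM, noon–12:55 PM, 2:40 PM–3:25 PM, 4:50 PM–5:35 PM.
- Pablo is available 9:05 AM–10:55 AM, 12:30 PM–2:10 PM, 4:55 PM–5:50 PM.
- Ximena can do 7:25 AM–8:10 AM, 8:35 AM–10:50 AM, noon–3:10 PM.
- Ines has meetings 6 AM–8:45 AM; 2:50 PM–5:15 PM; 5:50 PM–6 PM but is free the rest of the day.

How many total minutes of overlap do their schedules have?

Kavya free: 06:00-11:35, 12:00-12:55, 14:40-15:25, 16:50-17:35.
Pablo free: 09:05-10:55, 12:30-14:10, 16:55-17:50.
Ximena free: 07:25-08:10, 08:35-10:50, 12:00-15:10.
Ines free: 08:45-14:50, 17:15-17:50 (invert busy blocks within the working day).
Kavya ∩ Pablo: 09:05-10:55, 12:30-12:55, 16:55-17:35.
Kavya ∩ Pablo ∩ Ximena: 09:05-10:50, 12:30-12:55.
Kavya ∩ Pablo ∩ Ximena ∩ Ines: 09:05-10:50, 12:30-12:55.
So the common availability across everyone is 09:05-10:50, 12:30-12:55.
Summing the common windows: 105 + 25 = 130 minutes.

130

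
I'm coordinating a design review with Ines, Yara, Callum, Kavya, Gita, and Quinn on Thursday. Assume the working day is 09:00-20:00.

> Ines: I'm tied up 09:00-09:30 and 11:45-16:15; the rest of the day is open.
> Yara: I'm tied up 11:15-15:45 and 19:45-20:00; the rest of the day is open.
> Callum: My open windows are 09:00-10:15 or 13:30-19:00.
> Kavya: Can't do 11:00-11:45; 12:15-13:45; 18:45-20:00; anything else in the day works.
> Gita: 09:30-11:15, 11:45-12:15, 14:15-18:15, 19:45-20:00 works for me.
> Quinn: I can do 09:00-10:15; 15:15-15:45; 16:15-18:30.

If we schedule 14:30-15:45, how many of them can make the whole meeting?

Ines free: 09:30-11:45, 16:15-20:00 (invert busy blocks within the working day).
Yara free: 09:00-11:15, 15:45-19:45 (invert busy blocks within the working day).
Callum free: 09:00-10:15, 13:30-19:00.
Kavya free: 09:00-11:00, 11:45-12:15, 13:45-18:45 (invert busy blocks within the working day).
Gita free: 09:30-11:15, 11:45-12:15, 14:15-18:15, 19:45-20:00.
Quinn free: 09:00-10:15, 15:15-15:45, 16:15-18:30.
Callum, Kavya, and Gita can make the full 14:30-15:45 slot — that's 3.

3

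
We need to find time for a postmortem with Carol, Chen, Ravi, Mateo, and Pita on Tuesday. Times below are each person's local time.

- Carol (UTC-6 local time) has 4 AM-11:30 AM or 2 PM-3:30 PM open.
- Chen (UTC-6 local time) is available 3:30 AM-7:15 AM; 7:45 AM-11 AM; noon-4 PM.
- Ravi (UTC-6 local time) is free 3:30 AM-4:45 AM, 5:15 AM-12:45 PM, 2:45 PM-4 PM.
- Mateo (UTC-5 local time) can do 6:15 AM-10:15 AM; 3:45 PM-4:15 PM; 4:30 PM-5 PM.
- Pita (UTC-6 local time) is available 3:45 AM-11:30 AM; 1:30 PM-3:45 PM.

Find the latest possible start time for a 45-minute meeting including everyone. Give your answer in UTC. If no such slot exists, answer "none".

Carol in UTC: 10:00-17:30, 20:00-21:30 (add 6h to convert from UTC-6).
Chen in UTC: 09:30-13:15, 13:45-17:00, 18:00-22:00 (add 6h to convert from UTC-6).
Ravi in UTC: 09:30-10:45, 11:15-18:45, 20:45-22:00 (add 6h to convert from UTC-6).
Mateo in UTC: 11:15-15:15, 20:45-21:15, 21:30-22:00 (add 5h to convert from UTC-5).
Pita in UTC: 09:45-17:30, 19:30-21:45 (add 6h to convert from UTC-6).
Carol ∩ Chen: 10:00-13:15, 13:45-17:00, 20:00-21:30.
Carol ∩ Chen ∩ Ravi: 10:00-10:45, 11:15-13:15, 13:45-17:00, 20:45-21:30.
Carol ∩ Chen ∩ Ravi ∩ Mateo: 11:15-13:15, 13:45-15:15, 20:45-21:15.
Carol ∩ Chen ∩ Ravi ∩ Mateo ∩ Pita: 11:15-13:15, 13:45-15:15, 20:45-21:15.
Those are the intersection windows.
The last common window of at least 45 minutes is 13:45-15:15; a 45-minute meeting can start as late as 14:30 and still end by 15:15.

14:30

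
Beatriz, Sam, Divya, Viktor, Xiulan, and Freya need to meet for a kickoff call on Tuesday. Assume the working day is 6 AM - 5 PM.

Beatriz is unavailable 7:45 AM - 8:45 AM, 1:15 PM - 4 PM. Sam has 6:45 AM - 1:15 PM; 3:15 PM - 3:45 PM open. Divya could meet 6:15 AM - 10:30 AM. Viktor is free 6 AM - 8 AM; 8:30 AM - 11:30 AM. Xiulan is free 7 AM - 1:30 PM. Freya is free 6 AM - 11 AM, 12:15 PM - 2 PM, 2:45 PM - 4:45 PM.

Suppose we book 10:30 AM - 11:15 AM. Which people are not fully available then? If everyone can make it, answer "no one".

Divya, Freya

Beatriz free: 06:00-07:45, 08:45-13:15, 16:00-17:00 (invert busy blocks within the working day).
Sam free: 06:45-13:15, 15:15-15:45.
Divya free: 06:15-10:30.
Viktor free: 06:00-08:00, 08:30-11:30.
Xiulan free: 07:00-13:30.
Freya free: 06:00-11:00, 12:15-14:00, 14:45-16:45.
Beatriz: free for 10:30-11:15. Sam: free for 10:30-11:15. Divya: not fully free for 10:30-11:15. Viktor: free for 10:30-11:15. Xiulan: free for 10:30-11:15. Freya: not fully free for 10:30-11:15.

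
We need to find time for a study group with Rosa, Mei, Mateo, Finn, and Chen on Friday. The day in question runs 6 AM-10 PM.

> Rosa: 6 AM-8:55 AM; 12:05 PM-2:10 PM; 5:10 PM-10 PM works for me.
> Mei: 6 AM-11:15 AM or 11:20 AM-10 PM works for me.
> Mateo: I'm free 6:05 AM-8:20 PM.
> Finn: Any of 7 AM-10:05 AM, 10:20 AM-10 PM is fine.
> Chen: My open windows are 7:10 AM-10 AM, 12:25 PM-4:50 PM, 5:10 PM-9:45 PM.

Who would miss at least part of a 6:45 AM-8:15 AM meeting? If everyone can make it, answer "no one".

Rosa: free for 06:45-08:15. Mei: free for 06:45-08:15. Mateo: free for 06:45-08:15. Finn: not fully free for 06:45-08:15. Chen: not fully free for 06:45-08:15.

Chen, Finn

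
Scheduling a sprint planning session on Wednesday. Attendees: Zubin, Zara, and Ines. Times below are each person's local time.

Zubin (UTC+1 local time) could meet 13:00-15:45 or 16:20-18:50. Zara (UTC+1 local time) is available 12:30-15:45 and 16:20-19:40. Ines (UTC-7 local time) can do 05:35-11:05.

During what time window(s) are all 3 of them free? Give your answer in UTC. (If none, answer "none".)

Zubin in UTC: 12:00-14:45, 15:20-17:50 (subtract 1h to convert from UTC+1).
Zara in UTC: 11:30-14:45, 15:20-18:40 (subtract 1h to convert from UTC+1).
Ines in UTC: 12:35-18:05 (add 7h to convert from UTC-7).
Zubin ∩ Zara: 12:00-14:45, 15:20-17:50.
Zubin ∩ Zara ∩ Ines: 12:35-14:45, 15:20-17:50.

12:35-14:45, 15:20-17:50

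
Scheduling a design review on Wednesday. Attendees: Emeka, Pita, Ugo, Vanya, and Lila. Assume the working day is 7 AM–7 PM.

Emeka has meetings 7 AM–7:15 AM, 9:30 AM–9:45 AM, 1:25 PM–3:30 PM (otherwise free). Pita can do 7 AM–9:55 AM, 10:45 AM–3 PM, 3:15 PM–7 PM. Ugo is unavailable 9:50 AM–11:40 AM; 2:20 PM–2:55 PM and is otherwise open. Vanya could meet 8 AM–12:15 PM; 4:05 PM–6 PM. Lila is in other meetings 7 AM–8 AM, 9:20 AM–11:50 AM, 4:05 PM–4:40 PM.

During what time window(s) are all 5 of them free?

Emeka free: 07:15-09:30, 09:45-13:25, 15:30-19:00 (invert busy blocks within the working day).
Pita free: 07:00-09:55, 10:45-15:00, 15:15-19:00.
Ugo free: 07:00-09:50, 11:40-14:20, 14:55-19:00 (invert busy blocks within the working day).
Vanya free: 08:00-12:15, 16:05-18:00.
Lila free: 08:00-09:20, 11:50-16:05, 16:40-19:00 (invert busy blocks within the working day).
Emeka ∩ Pita: 07:15-09:30, 09:45-09:55, 10:45-13:25, 15:30-19:00.
Emeka ∩ Pita ∩ Ugo: 07:15-09:30, 09:45-09:50, 11:40-13:25, 15:30-19:00.
Emeka ∩ Pita ∩ Ugo ∩ Vanya: 08:00-09:30, 09:45-09:50, 11:40-12:15, 16:05-18:00.
Emeka ∩ Pita ∩ Ugo ∩ Vanya ∩ Lila: 08:00-09:20, 11:50-12:15, 16:40-18:00.

08:00-09:20, 11:50-12:15, 16:40-18:00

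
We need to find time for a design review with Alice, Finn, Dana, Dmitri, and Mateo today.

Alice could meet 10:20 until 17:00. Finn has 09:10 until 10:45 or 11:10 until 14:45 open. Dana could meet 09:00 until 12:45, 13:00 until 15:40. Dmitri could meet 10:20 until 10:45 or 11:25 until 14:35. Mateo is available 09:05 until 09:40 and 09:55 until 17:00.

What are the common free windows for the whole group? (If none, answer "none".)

Alice ∩ Finn: 10:20-10:45, 11:10-14:45.
Alice ∩ Finn ∩ Dana: 10:20-10:45, 11:10-12:45, 13:00-14:45.
Alice ∩ Finn ∩ Dana ∩ Dmitri: 10:20-10:45, 11:25-12:45, 13:00-14:35.
Alice ∩ Finn ∩ Dana ∩ Dmitri ∩ Mateo: 10:20-10:45, 11:25-12:45, 13:00-14:35.

10:20-10:45, 11:25-12:45, 13:00-14:35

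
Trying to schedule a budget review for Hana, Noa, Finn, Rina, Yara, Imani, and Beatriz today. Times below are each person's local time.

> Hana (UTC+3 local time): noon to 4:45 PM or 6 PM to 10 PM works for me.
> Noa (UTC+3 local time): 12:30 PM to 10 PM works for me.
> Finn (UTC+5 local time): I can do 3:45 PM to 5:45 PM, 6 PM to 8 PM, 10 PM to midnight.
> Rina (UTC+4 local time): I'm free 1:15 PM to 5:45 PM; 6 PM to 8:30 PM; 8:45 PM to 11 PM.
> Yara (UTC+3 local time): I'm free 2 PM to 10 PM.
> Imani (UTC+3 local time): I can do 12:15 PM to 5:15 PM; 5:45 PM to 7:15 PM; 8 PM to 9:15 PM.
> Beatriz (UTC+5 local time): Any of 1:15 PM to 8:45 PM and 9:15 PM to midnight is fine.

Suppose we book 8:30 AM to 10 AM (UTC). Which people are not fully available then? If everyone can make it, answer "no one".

Hana in UTC: 09:00-13:45, 15:00-19:00 (subtract 3h to convert from UTC+3).
Noa in UTC: 09:30-19:00 (subtract 3h to convert from UTC+3).
Finn in UTC: 10:45-12:45, 13:00-15:00, 17:00-19:00 (subtract 5h to convert from UTC+5).
Rina in UTC: 09:15-13:45, 14:00-16:30, 16:45-19:00 (subtract 4h to convert from UTC+4).
Yara in UTC: 11:00-19:00 (subtract 3h to convert from UTC+3).
Imani in UTC: 09:15-14:15, 14:45-16:15, 17:00-18:15 (subtract 3h to convert from UTC+3).
Beatriz in UTC: 08:15-15:45, 16:15-19:00 (subtract 5h to convert from UTC+5).
Hana: not fully free for 08:30-10:00. Noa: not fully free for 08:30-10:00. Finn: not fully free for 08:30-10:00. Rina: not fully free for 08:30-10:00. Yara: not fully free for 08:30-10:00. Imani: not fully free for 08:30-10:00. Beatriz: free for 08:30-10:00.

Finn, Hana, Imani, Noa, Rina, Yara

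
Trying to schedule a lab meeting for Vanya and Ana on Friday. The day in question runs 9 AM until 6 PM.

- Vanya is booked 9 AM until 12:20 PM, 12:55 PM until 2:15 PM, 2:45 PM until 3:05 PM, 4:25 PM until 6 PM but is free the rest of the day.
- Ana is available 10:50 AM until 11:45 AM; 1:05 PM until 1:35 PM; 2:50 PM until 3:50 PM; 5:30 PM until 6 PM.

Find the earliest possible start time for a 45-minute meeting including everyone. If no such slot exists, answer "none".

Vanya free: 12:20-12:55, 14:15-14:45, 15:05-16:25 (invert busy blocks within the working day).
Ana free: 10:50-11:45, 13:05-13:35, 14:50-15:50, 17:30-18:00.
Vanya ∩ Ana: 15:05-15:50.
Those are the intersection windows.
The first common window of at least 45 minutes is 15:05-15:50, so the earliest start is 15:05.

15:05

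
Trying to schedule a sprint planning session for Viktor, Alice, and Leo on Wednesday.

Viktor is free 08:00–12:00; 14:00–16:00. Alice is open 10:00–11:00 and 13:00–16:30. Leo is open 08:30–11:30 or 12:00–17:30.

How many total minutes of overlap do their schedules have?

Viktor ∩ Alice: 10:00-11:00, 14:00-16:00.
Viktor ∩ Alice ∩ Leo: 10:00-11:00, 14:00-16:00.
Those are the intersection windows.
Summing the common windows: 60 + 120 = 180 minutes.

180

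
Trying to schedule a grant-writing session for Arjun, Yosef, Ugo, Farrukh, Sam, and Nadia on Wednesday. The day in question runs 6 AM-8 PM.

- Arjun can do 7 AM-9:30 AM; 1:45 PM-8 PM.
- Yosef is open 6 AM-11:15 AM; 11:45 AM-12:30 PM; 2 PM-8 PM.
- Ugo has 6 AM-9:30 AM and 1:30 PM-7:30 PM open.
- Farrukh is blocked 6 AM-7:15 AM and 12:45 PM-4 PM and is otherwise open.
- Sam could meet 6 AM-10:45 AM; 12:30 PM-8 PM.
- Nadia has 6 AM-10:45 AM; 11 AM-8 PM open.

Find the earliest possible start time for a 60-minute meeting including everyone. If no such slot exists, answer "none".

Arjun free: 07:00-09:30, 13:45-20:00.
Yosef free: 06:00-11:15, 11:45-12:30, 14:00-20:00.
Ugo free: 06:00-09:30, 13:30-19:30.
Farrukh free: 07:15-12:45, 16:00-20:00 (invert busy blocks within the working day).
Sam free: 06:00-10:45, 12:30-20:00.
Nadia free: 06:00-10:45, 11:00-20:00.
Arjun ∩ Yosef: 07:00-09:30, 14:00-20:00.
Arjun ∩ Yosef ∩ Ugo: 07:00-09:30, 14:00-19:30.
Arjun ∩ Yosef ∩ Ugo ∩ Farrukh: 07:15-09:30, 16:00-19:30.
Arjun ∩ Yosef ∩ Ugo ∩ Farrukh ∩ Sam: 07:15-09:30, 16:00-19:30.
Arjun ∩ Yosef ∩ Ugo ∩ Farrukh ∩ Sam ∩ Nadia: 07:15-09:30, 16:00-19:30.
So the common availability across everyone is 07:15-09:30, 16:00-19:30.
The first common window of at least 60 minutes is 07:15-09:30, so the earliest start is 07:15.

07:15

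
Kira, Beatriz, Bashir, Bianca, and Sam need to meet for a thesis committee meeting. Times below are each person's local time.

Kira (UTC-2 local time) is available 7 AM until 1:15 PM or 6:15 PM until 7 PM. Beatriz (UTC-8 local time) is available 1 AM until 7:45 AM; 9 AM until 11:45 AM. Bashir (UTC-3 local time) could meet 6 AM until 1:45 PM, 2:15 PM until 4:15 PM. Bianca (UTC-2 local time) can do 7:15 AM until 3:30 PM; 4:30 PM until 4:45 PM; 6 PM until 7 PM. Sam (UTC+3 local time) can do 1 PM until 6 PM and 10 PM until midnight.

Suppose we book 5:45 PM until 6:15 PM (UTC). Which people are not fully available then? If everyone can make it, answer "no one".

Kira in UTC: 09:00-15:15, 20:15-21:00 (add 2h to convert from UTC-2).
Beatriz in UTC: 09:00-15:45, 17:00-19:45 (add 8h to convert from UTC-8).
Bashir in UTC: 09:00-16:45, 17:15-19:15 (add 3h to convert from UTC-3).
Bianca in UTC: 09:15-17:30, 18:30-18:45, 20:00-21:00 (add 2h to convert from UTC-2).
Sam in UTC: 10:00-15:00, 19:00-21:00 (subtract 3h to convert from UTC+3).
Kira: not fully free for 17:45-18:15. Beatriz: free for 17:45-18:15. Bashir: free for 17:45-18:15. Bianca: not fully free for 17:45-18:15. Sam: not fully free for 17:45-18:15.

Bianca, Kira, Sam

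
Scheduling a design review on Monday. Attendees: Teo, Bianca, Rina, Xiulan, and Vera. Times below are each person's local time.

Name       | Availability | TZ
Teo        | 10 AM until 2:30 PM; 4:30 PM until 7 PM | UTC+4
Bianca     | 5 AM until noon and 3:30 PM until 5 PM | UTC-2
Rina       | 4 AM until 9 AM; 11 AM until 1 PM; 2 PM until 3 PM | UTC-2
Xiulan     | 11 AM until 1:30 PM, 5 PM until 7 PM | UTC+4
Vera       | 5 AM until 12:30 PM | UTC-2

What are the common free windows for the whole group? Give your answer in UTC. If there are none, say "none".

07:00-09:30, 13:00-14:00

Teo in UTC: 06:00-10:30, 12:30-15:00 (subtract 4h to convert from UTC+4).
Bianca in UTC: 07:00-14:00, 17:30-19:00 (add 2h to convert from UTC-2).
Rina in UTC: 06:00-11:00, 13:00-15:00, 16:00-17:00 (add 2h to convert from UTC-2).
Xiulan in UTC: 07:00-09:30, 13:00-15:00 (subtract 4h to convert from UTC+4).
Vera in UTC: 07:00-14:30 (add 2h to convert from UTC-2).
Teo ∩ Bianca: 07:00-10:30, 12:30-14:00.
Teo ∩ Bianca ∩ Rina: 07:00-10:30, 13:00-14:00.
Teo ∩ Bianca ∩ Rina ∩ Xiulan: 07:00-09:30, 13:00-14:00.
Teo ∩ Bianca ∩ Rina ∩ Xiulan ∩ Vera: 07:00-09:30, 13:00-14:00.
Those are the intersection windows.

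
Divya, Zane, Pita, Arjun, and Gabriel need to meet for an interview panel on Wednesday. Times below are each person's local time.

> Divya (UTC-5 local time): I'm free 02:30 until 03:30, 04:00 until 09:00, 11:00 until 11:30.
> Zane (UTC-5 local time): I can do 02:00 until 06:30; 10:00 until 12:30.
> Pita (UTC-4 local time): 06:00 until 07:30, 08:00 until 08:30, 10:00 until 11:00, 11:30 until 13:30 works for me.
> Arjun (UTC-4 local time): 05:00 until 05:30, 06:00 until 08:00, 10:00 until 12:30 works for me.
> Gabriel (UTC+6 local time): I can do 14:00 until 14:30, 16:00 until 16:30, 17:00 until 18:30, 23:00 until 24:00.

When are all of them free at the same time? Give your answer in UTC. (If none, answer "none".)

10:00-10:30, 11:00-11:30

Divya in UTC: 07:30-08:30, 09:00-14:00, 16:00-16:30 (add 5h to convert from UTC-5).
Zane in UTC: 07:00-11:30, 15:00-17:30 (add 5h to convert from UTC-5).
Pita in UTC: 10:00-11:30, 12:00-12:30, 14:00-15:00, 15:30-17:30 (add 4h to convert from UTC-4).
Arjun in UTC: 09:00-09:30, 10:00-12:00, 14:00-16:30 (add 4h to convert from UTC-4).
Gabriel in UTC: 08:00-08:30, 10:00-10:30, 11:00-12:30, 17:00-18:00 (subtract 6h to convert from UTC+6).
Divya ∩ Zane: 07:30-08:30, 09:00-11:30, 16:00-16:30.
Divya ∩ Zane ∩ Pita: 10:00-11:30, 16:00-16:30.
Divya ∩ Zane ∩ Pita ∩ Arjun: 10:00-11:30, 16:00-16:30.
Divya ∩ Zane ∩ Pita ∩ Arjun ∩ Gabriel: 10:00-10:30, 11:00-11:30.
So the common availability across everyone is 10:00-10:30, 11:00-11:30.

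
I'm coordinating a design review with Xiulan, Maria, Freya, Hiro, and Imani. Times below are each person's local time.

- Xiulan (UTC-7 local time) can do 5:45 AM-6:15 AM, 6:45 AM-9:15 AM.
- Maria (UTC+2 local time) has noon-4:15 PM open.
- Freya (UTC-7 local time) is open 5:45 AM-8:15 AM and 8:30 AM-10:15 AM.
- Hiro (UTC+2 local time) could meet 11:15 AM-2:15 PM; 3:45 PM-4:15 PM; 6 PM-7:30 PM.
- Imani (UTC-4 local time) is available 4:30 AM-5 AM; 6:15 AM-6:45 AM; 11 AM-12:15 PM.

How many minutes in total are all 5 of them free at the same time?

Xiulan in UTC: 12:45-13:15, 13:45-16:15 (add 7h to convert from UTC-7).
Maria in UTC: 10:00-14:15 (subtract 2h to convert from UTC+2).
Freya in UTC: 12:45-15:15, 15:30-17:15 (add 7h to convert from UTC-7).
Hiro in UTC: 09:15-12:15, 13:45-14:15, 16:00-17:30 (subtract 2h to convert from UTC+2).
Imani in UTC: 08:30-09:00, 10:15-10:45, 15:00-16:15 (add 4h to convert from UTC-4).
Xiulan ∩ Maria: 12:45-13:15, 13:45-14:15.
Xiulan ∩ Maria ∩ Freya: 12:45-13:15, 13:45-14:15.
Xiulan ∩ Maria ∩ Freya ∩ Hiro: 13:45-14:15.
Xiulan ∩ Maria ∩ Freya ∩ Hiro ∩ Imani: ∅.
There is no time when everyone is free.
There is no common window, so the total is 0 minutes.

0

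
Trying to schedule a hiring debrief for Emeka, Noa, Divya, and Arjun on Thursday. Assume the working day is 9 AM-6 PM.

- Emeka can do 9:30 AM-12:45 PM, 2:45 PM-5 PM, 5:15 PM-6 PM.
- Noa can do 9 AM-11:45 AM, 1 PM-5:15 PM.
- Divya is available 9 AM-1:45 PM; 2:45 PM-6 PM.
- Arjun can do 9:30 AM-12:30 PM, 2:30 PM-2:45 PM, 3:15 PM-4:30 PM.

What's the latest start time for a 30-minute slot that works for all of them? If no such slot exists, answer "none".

Emeka ∩ Noa: 09:30-11:45, 14:45-17:00.
Emeka ∩ Noa ∩ Divya: 09:30-11:45, 14:45-17:00.
Emeka ∩ Noa ∩ Divya ∩ Arjun: 09:30-11:45, 15:15-16:30.
The last common window of at least 30 minutes is 15:15-16:30; a 30-minute meeting can start as late as 16:00 and still end by 16:30.

16:00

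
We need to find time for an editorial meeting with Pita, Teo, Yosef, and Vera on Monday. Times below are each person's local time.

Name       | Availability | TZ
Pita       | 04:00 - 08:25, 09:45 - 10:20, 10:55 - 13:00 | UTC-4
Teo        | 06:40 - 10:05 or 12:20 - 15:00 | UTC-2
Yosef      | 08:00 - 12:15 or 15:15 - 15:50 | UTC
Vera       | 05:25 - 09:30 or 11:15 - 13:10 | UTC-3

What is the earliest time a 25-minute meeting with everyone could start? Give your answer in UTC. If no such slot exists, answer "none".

Pita in UTC: 08:00-12:25, 13:45-14:20, 14:55-17:00 (add 4h to convert from UTC-4).
Teo in UTC: 08:40-12:05, 14:20-17:00 (add 2h to convert from UTC-2).
Yosef in UTC: 08:00-12:15, 15:15-15:50.
Vera in UTC: 08:25-12:30, 14:15-16:10 (add 3h to convert from UTC-3).
Pita ∩ Teo: 08:40-12:05, 14:55-17:00.
Pita ∩ Teo ∩ Yosef: 08:40-12:05, 15:15-15:50.
Pita ∩ Teo ∩ Yosef ∩ Vera: 08:40-12:05, 15:15-15:50.
The first common window of at least 25 minutes is 08:40-12:05, so the earliest start is 08:40.

08:40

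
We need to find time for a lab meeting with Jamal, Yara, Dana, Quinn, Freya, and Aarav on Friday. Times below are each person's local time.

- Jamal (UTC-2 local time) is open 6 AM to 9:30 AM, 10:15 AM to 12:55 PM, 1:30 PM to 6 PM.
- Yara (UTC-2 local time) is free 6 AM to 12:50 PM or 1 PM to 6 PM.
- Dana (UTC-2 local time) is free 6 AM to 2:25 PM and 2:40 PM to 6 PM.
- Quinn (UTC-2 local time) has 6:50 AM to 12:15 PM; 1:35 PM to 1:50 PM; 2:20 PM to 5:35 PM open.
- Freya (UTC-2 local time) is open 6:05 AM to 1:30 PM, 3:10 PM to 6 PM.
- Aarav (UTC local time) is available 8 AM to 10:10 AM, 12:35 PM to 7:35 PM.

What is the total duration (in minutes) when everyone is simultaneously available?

325

Jamal in UTC: 08:00-11:30, 12:15-14:55, 15:30-20:00 (add 2h to convert from UTC-2).
Yara in UTC: 08:00-14:50, 15:00-20:00 (add 2h to convert from UTC-2).
Dana in UTC: 08:00-16:25, 16:40-20:00 (add 2h to convert from UTC-2).
Quinn in UTC: 08:50-14:15, 15:35-15:50, 16:20-19:35 (add 2h to convert from UTC-2).
Freya in UTC: 08:05-15:30, 17:10-20:00 (add 2h to convert from UTC-2).
Aarav in UTC: 08:00-10:10, 12:35-19:35.
Jamal ∩ Yara: 08:00-11:30, 12:15-14:50, 15:30-20:00.
Jamal ∩ Yara ∩ Dana: 08:00-11:30, 12:15-14:50, 15:30-16:25, 16:40-20:00.
Jamal ∩ Yara ∩ Dana ∩ Quinn: 08:50-11:30, 12:15-14:15, 15:35-15:50, 16:20-16:25, 16:40-19:35.
Jamal ∩ Yara ∩ Dana ∩ Quinn ∩ Freya: 08:50-11:30, 12:15-14:15, 17:10-19:35.
Jamal ∩ Yara ∩ Dana ∩ Quinn ∩ Freya ∩ Aarav: 08:50-10:10, 12:35-14:15, 17:10-19:35.
Summing the common windows: 80 + 100 + 145 = 325 minutes.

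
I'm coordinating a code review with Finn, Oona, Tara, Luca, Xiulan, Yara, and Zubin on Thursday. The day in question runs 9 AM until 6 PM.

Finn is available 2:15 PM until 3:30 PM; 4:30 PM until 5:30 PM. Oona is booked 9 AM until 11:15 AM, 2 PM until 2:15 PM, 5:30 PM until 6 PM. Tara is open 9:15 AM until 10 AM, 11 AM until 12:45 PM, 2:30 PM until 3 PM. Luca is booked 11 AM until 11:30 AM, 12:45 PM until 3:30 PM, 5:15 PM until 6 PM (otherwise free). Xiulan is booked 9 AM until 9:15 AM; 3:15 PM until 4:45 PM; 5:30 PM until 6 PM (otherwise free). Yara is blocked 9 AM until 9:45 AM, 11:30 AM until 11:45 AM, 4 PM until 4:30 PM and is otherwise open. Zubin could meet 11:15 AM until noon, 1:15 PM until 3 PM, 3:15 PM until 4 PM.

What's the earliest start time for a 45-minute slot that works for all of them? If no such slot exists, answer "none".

none

Finn free: 14:15-15:30, 16:30-17:30.
Oona free: 11:15-14:00, 14:15-17:30 (invert busy blocks within the working day).
Tara free: 09:15-10:00, 11:00-12:45, 14:30-15:00.
Luca free: 09:00-11:00, 11:30-12:45, 15:30-17:15 (invert busy blocks within the working day).
Xiulan free: 09:15-15:15, 16:45-17:30 (invert busy blocks within the working day).
Yara free: 09:45-11:30, 11:45-16:00, 16:30-18:00 (invert busy blocks within the working day).
Zubin free: 11:15-12:00, 13:15-15:00, 15:15-16:00.
Finn ∩ Oona: 14:15-15:30, 16:30-17:30.
Finn ∩ Oona ∩ Tara: 14:30-15:00.
Finn ∩ Oona ∩ Tara ∩ Luca: ∅.
Finn ∩ Oona ∩ Tara ∩ Luca ∩ Xiulan: ∅.
Finn ∩ Oona ∩ Tara ∩ Luca ∩ Xiulan ∩ Yara: ∅.
Finn ∩ Oona ∩ Tara ∩ Luca ∩ Xiulan ∩ Yara ∩ Zubin: ∅.
There is no time when everyone is free.
No common window is at least 45 minutes long.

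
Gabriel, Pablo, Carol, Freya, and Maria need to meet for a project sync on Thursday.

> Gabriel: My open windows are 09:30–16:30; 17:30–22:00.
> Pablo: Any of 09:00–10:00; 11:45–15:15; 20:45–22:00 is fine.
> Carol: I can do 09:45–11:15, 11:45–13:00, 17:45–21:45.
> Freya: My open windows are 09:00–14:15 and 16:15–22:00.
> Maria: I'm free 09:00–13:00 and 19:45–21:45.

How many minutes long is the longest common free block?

Gabriel ∩ Pablo: 09:30-10:00, 11:45-15:15, 20:45-22:00.
Gabriel ∩ Pablo ∩ Carol: 09:45-10:00, 11:45-13:00, 20:45-21:45.
Gabriel ∩ Pablo ∩ Carol ∩ Freya: 09:45-10:00, 11:45-13:00, 20:45-21:45.
Gabriel ∩ Pablo ∩ Carol ∩ Freya ∩ Maria: 09:45-10:00, 11:45-13:00, 20:45-21:45.
The longest is 11:45-13:00 at 75 minutes.

75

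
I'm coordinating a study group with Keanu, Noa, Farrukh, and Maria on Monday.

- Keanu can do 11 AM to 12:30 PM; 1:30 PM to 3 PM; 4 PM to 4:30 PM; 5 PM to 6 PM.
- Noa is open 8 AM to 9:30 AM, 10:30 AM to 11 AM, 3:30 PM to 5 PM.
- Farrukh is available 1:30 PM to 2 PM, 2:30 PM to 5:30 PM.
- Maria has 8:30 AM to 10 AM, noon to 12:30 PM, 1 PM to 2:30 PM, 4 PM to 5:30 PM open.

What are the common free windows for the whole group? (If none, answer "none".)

Keanu ∩ Noa: 16:00-16:30.
Keanu ∩ Noa ∩ Farrukh: 16:00-16:30.
Keanu ∩ Noa ∩ Farrukh ∩ Maria: 16:00-16:30.

16:00-16:30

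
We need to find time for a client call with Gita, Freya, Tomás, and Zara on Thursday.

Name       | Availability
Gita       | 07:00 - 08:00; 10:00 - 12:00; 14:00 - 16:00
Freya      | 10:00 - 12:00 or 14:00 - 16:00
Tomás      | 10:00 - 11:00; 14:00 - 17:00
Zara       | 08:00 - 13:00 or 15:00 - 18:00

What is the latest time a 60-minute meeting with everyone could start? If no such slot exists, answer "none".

Gita ∩ Freya: 10:00-12:00, 14:00-16:00.
Gita ∩ Freya ∩ Tomás: 10:00-11:00, 14:00-16:00.
Gita ∩ Freya ∩ Tomás ∩ Zara: 10:00-11:00, 15:00-16:00.
The last common window of at least 60 minutes is 15:00-16:00; a 60-minute meeting can start as late as 15:00 and still end by 16:00.

15:00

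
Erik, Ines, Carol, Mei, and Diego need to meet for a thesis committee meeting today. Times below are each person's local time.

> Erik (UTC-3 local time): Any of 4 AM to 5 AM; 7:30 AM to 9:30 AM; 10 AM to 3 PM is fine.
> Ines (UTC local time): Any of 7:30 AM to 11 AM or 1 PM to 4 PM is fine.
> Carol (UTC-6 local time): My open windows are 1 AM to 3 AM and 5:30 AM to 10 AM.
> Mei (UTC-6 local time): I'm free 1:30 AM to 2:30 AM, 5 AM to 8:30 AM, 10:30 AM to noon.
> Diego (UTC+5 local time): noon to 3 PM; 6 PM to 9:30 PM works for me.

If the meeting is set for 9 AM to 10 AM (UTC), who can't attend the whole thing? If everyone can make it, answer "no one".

Carol, Erik, Mei

Erik in UTC: 07:00-08:00, 10:30-12:30, 13:00-18:00 (add 3h to convert from UTC-3).
Ines in UTC: 07:30-11:00, 13:00-16:00.
Carol in UTC: 07:00-09:00, 11:30-16:00 (add 6h to convert from UTC-6).
Mei in UTC: 07:30-08:30, 11:00-14:30, 16:30-18:00 (add 6h to convert from UTC-6).
Diego in UTC: 07:00-10:00, 13:00-16:30 (subtract 5h to convert from UTC+5).
Erik: not fully free for 09:00-10:00. Ines: free for 09:00-10:00. Carol: not fully free for 09:00-10:00. Mei: not fully free for 09:00-10:00. Diego: free for 09:00-10:00.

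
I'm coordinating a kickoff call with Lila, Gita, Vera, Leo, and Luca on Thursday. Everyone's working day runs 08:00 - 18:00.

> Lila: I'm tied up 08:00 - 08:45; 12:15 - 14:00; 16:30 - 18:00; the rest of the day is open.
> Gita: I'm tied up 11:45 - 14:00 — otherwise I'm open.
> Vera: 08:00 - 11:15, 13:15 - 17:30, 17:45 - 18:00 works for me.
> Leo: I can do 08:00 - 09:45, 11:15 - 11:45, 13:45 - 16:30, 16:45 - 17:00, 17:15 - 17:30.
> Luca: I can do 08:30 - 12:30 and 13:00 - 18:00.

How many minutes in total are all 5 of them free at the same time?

Lila free: 08:45-12:15, 14:00-16:30 (invert busy blocks within the working day).
Gita free: 08:00-11:45, 14:00-18:00 (invert busy blocks within the working day).
Vera free: 08:00-11:15, 13:15-17:30, 17:45-18:00.
Leo free: 08:00-09:45, 11:15-11:45, 13:45-16:30, 16:45-17:00, 17:15-17:30.
Luca free: 08:30-12:30, 13:00-18:00.
Lila ∩ Gita: 08:45-11:45, 14:00-16:30.
Lila ∩ Gita ∩ Vera: 08:45-11:15, 14:00-16:30.
Lila ∩ Gita ∩ Vera ∩ Leo: 08:45-09:45, 14:00-16:30.
Lila ∩ Gita ∩ Vera ∩ Leo ∩ Luca: 08:45-09:45, 14:00-16:30.
Summing the common windows: 60 + 150 = 210 minutes.

210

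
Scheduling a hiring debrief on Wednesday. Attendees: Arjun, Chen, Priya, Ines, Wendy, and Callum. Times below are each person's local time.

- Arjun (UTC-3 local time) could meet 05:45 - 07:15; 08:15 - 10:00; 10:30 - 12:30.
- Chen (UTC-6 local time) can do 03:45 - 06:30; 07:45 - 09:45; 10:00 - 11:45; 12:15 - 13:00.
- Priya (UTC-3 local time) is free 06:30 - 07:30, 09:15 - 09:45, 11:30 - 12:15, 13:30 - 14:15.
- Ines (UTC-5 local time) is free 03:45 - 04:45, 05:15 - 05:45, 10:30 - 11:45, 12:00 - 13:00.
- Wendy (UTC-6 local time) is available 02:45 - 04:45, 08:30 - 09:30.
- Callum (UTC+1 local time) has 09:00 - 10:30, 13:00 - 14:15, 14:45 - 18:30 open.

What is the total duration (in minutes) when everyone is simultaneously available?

0

Arjun in UTC: 08:45-10:15, 11:15-13:00, 13:30-15:30 (add 3h to convert from UTC-3).
Chen in UTC: 09:45-12:30, 13:45-15:45, 16:00-17:45, 18:15-19:00 (add 6h to convert from UTC-6).
Priya in UTC: 09:30-10:30, 12:15-12:45, 14:30-15:15, 16:30-17:15 (add 3h to convert from UTC-3).
Ines in UTC: 08:45-09:45, 10:15-10:45, 15:30-16:45, 17:00-18:00 (add 5h to convert from UTC-5).
Wendy in UTC: 08:45-10:45, 14:30-15:30 (add 6h to convert from UTC-6).
Callum in UTC: 08:00-09:30, 12:00-13:15, 13:45-17:30 (subtract 1h to convert from UTC+1).
Arjun ∩ Chen: 09:45-10:15, 11:15-12:30, 13:45-15:30.
Arjun ∩ Chen ∩ Priya: 09:45-10:15, 12:15-12:30, 14:30-15:15.
Arjun ∩ Chen ∩ Priya ∩ Ines: ∅.
Arjun ∩ Chen ∩ Priya ∩ Ines ∩ Wendy: ∅.
Arjun ∩ Chen ∩ Priya ∩ Ines ∩ Wendy ∩ Callum: ∅.
There is no time when everyone is free.
There is no common window, so the total is 0 minutes.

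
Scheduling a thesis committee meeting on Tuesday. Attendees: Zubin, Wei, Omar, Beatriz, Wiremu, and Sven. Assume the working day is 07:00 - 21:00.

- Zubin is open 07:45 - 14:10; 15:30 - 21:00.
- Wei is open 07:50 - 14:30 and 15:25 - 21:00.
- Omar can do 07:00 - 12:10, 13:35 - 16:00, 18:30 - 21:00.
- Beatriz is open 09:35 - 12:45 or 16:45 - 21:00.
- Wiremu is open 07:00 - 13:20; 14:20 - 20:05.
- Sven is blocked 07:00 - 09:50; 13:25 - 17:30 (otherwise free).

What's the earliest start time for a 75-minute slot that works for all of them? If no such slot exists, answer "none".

Zubin free: 07:45-14:10, 15:30-21:00.
Wei free: 07:50-14:30, 15:25-21:00.
Omar free: 07:00-12:10, 13:35-16:00, 18:30-21:00.
Beatriz free: 09:35-12:45, 16:45-21:00.
Wiremu free: 07:00-13:20, 14:20-20:05.
Sven free: 09:50-13:25, 17:30-21:00 (invert busy blocks within the working day).
Zubin ∩ Wei: 07:50-14:10, 15:30-21:00.
Zubin ∩ Wei ∩ Omar: 07:50-12:10, 13:35-14:10, 15:30-16:00, 18:30-21:00.
Zubin ∩ Wei ∩ Omar ∩ Beatriz: 09:35-12:10, 18:30-21:00.
Zubin ∩ Wei ∩ Omar ∩ Beatriz ∩ Wiremu: 09:35-12:10, 18:30-20:05.
Zubin ∩ Wei ∩ Omar ∩ Beatriz ∩ Wiremu ∩ Sven: 09:50-12:10, 18:30-20:05.
The first common window of at least 75 minutes is 09:50-12:10, so the earliest start is 09:50.

09:50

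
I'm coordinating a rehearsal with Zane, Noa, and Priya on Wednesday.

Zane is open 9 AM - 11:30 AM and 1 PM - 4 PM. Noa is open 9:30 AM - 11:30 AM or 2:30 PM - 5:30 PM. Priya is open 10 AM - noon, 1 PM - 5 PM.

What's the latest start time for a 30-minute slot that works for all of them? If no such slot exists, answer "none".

15:30

Zane ∩ Noa: 09:30-11:30, 14:30-16:00.
Zane ∩ Noa ∩ Priya: 10:00-11:30, 14:30-16:00.
The last common window of at least 30 minutes is 14:30-16:00; a 30-minute meeting can start as late as 15:30 and still end by 16:00.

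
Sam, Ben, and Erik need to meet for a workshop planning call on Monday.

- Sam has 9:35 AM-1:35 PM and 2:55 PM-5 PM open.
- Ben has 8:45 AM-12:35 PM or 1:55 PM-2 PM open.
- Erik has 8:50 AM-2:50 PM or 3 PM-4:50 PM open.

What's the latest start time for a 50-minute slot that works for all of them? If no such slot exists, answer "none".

11:45

Sam ∩ Ben: 09:35-12:35.
Sam ∩ Ben ∩ Erik: 09:35-12:35.
The last common window of at least 50 minutes is 09:35-12:35; a 50-minute meeting can start as late as 11:45 and still end by 12:35.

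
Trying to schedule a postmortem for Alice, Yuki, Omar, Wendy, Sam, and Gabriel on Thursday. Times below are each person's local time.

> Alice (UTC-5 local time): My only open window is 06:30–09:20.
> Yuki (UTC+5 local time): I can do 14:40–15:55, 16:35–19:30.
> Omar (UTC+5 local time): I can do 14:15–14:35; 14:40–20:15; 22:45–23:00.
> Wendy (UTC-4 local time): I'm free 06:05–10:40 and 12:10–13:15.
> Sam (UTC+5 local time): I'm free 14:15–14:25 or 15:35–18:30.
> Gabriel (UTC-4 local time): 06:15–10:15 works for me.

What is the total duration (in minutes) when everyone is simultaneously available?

Alice in UTC: 11:30-14:20 (add 5h to convert from UTC-5).
Yuki in UTC: 09:40-10:55, 11:35-14:30 (subtract 5h to convert from UTC+5).
Omar in UTC: 09:15-09:35, 09:40-15:15, 17:45-18:00 (subtract 5h to convert from UTC+5).
Wendy in UTC: 10:05-14:40, 16:10-17:15 (add 4h to convert from UTC-4).
Sam in UTC: 09:15-09:25, 10:35-13:30 (subtract 5h to convert from UTC+5).
Gabriel in UTC: 10:15-14:15 (add 4h to convert from UTC-4).
Alice ∩ Yuki: 11:35-14:20.
Alice ∩ Yuki ∩ Omar: 11:35-14:20.
Alice ∩ Yuki ∩ Omar ∩ Wendy: 11:35-14:20.
Alice ∩ Yuki ∩ Omar ∩ Wendy ∩ Sam: 11:35-13:30.
Alice ∩ Yuki ∩ Omar ∩ Wendy ∩ Sam ∩ Gabriel: 11:35-13:30.
So the common availability across everyone is 11:35-13:30.
That's a single block of 115 minutes.

115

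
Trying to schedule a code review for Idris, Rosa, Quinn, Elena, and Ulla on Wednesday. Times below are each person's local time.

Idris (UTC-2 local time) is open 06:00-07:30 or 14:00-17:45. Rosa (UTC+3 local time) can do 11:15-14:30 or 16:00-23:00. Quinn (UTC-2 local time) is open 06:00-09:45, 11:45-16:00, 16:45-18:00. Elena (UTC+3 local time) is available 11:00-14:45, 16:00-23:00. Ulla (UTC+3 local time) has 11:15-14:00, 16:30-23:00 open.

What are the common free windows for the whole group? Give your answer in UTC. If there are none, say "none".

08:15-09:30, 16:00-18:00, 18:45-19:45

Idris in UTC: 08:00-09:30, 16:00-19:45 (add 2h to convert from UTC-2).
Rosa in UTC: 08:15-11:30, 13:00-20:00 (subtract 3h to convert from UTC+3).
Quinn in UTC: 08:00-11:45, 13:45-18:00, 18:45-20:00 (add 2h to convert from UTC-2).
Elena in UTC: 08:00-11:45, 13:00-20:00 (subtract 3h to convert from UTC+3).
Ulla in UTC: 08:15-11:00, 13:30-20:00 (subtract 3h to convert from UTC+3).
Idris ∩ Rosa: 08:15-09:30, 16:00-19:45.
Idris ∩ Rosa ∩ Quinn: 08:15-09:30, 16:00-18:00, 18:45-19:45.
Idris ∩ Rosa ∩ Quinn ∩ Elena: 08:15-09:30, 16:00-18:00, 18:45-19:45.
Idris ∩ Rosa ∩ Quinn ∩ Elena ∩ Ulla: 08:15-09:30, 16:00-18:00, 18:45-19:45.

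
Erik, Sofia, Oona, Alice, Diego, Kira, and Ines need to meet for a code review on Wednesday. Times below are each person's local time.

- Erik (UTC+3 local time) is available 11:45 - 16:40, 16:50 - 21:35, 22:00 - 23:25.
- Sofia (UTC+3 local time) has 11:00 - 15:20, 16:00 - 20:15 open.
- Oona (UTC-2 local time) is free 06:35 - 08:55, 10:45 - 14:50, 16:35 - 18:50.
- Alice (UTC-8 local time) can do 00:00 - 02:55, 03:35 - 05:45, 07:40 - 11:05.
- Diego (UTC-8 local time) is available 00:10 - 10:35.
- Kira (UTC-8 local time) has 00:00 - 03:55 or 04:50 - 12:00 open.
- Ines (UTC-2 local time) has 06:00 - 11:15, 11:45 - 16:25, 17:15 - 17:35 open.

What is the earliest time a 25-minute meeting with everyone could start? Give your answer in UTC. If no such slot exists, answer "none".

08:45

Erik in UTC: 08:45-13:40, 13:50-18:35, 19:00-20:25 (subtract 3h to convert from UTC+3).
Sofia in UTC: 08:00-12:20, 13:00-17:15 (subtract 3h to convert from UTC+3).
Oona in UTC: 08:35-10:55, 12:45-16:50, 18:35-20:50 (add 2h to convert from UTC-2).
Alice in UTC: 08:00-10:55, 11:35-13:45, 15:40-19:05 (add 8h to convert from UTC-8).
Diego in UTC: 08:10-18:35 (add 8h to convert from UTC-8).
Kira in UTC: 08:00-11:55, 12:50-20:00 (add 8h to convert from UTC-8).
Ines in UTC: 08:00-13:15, 13:45-18:25, 19:15-19:35 (add 2h to convert from UTC-2).
Erik ∩ Sofia: 08:45-12:20, 13:00-13:40, 13:50-17:15.
Erik ∩ Sofia ∩ Oona: 08:45-10:55, 13:00-13:40, 13:50-16:50.
Erik ∩ Sofia ∩ Oona ∩ Alice: 08:45-10:55, 13:00-13:40, 15:40-16:50.
Erik ∩ Sofia ∩ Oona ∩ Alice ∩ Diego: 08:45-10:55, 13:00-13:40, 15:40-16:50.
Erik ∩ Sofia ∩ Oona ∩ Alice ∩ Diego ∩ Kira: 08:45-10:55, 13:00-13:40, 15:40-16:50.
Erik ∩ Sofia ∩ Oona ∩ Alice ∩ Diego ∩ Kira ∩ Ines: 08:45-10:55, 13:00-13:15, 15:40-16:50.
So the common availability across everyone is 08:45-10:55, 13:00-13:15, 15:40-16:50.
The first common window of at least 25 minutes is 08:45-10:55, so the earliest start is 08:45.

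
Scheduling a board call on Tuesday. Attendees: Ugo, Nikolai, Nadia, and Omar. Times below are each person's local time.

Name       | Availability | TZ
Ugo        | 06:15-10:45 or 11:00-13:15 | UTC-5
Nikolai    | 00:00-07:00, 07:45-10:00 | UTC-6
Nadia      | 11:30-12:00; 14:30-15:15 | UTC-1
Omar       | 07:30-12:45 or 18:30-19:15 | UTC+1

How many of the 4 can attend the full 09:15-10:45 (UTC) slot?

Ugo in UTC: 11:15-15:45, 16:00-18:15 (add 5h to convert from UTC-5).
Nikolai in UTC: 06:00-13:00, 13:45-16:00 (add 6h to convert from UTC-6).
Nadia in UTC: 12:30-13:00, 15:30-16:15 (add 1h to convert from UTC-1).
Omar in UTC: 06:30-11:45, 17:30-18:15 (subtract 1h to convert from UTC+1).
Nikolai and Omar can make the full 09:15-10:45 slot — that's 2.

2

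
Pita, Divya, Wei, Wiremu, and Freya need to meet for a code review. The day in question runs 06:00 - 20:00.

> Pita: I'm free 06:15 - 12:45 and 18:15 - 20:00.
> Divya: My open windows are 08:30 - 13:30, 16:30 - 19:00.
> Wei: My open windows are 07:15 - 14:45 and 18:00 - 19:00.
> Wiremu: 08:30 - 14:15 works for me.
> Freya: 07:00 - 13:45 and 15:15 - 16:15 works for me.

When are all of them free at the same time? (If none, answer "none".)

Pita ∩ Divya: 08:30-12:45, 18:15-19:00.
Pita ∩ Divya ∩ Wei: 08:30-12:45, 18:15-19:00.
Pita ∩ Divya ∩ Wei ∩ Wiremu: 08:30-12:45.
Pita ∩ Divya ∩ Wei ∩ Wiremu ∩ Freya: 08:30-12:45.

08:30-12:45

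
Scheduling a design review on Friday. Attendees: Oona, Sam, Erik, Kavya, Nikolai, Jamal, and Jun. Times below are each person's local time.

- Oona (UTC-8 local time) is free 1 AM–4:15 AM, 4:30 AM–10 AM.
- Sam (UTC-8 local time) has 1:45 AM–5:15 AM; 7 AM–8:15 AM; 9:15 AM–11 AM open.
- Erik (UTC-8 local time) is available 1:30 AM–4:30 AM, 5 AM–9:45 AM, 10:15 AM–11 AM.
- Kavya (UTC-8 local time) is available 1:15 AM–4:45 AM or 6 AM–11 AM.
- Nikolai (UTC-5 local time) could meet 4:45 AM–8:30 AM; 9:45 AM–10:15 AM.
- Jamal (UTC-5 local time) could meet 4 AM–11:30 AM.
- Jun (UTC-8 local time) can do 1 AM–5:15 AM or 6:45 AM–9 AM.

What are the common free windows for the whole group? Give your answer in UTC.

Oona in UTC: 09:00-12:15, 12:30-18:00 (add 8h to convert from UTC-8).
Sam in UTC: 09:45-13:15, 15:00-16:15, 17:15-19:00 (add 8h to convert from UTC-8).
Erik in UTC: 09:30-12:30, 13:00-17:45, 18:15-19:00 (add 8h to convert from UTC-8).
Kavya in UTC: 09:15-12:45, 14:00-19:00 (add 8h to convert from UTC-8).
Nikolai in UTC: 09:45-13:30, 14:45-15:15 (add 5h to convert from UTC-5).
Jamal in UTC: 09:00-16:30 (add 5h to convert from UTC-5).
Jun in UTC: 09:00-13:15, 14:45-17:00 (add 8h to convert from UTC-8).
Oona ∩ Sam: 09:45-12:15, 12:30-13:15, 15:00-16:15, 17:15-18:00.
Oona ∩ Sam ∩ Erik: 09:45-12:15, 13:00-13:15, 15:00-16:15, 17:15-17:45.
Oona ∩ Sam ∩ Erik ∩ Kavya: 09:45-12:15, 15:00-16:15, 17:15-17:45.
Oona ∩ Sam ∩ Erik ∩ Kavya ∩ Nikolai: 09:45-12:15, 15:00-15:15.
Oona ∩ Sam ∩ Erik ∩ Kavya ∩ Nikolai ∩ Jamal: 09:45-12:15, 15:00-15:15.
Oona ∩ Sam ∩ Erik ∩ Kavya ∩ Nikolai ∩ Jamal ∩ Jun: 09:45-12:15, 15:00-15:15.

09:45-12:15, 15:00-15:15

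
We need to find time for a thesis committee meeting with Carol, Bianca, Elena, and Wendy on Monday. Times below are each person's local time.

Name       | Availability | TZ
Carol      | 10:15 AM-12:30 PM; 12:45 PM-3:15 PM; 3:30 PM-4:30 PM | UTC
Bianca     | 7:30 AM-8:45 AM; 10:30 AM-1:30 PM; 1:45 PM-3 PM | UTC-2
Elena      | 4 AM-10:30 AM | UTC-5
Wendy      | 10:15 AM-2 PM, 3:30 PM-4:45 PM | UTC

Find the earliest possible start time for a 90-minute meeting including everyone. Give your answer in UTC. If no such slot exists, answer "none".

Carol in UTC: 10:15-12:30, 12:45-15:15, 15:30-16:30.
Bianca in UTC: 09:30-10:45, 12:30-15:30, 15:45-17:00 (add 2h to convert from UTC-2).
Elena in UTC: 09:00-15:30 (add 5h to convert from UTC-5).
Wendy in UTC: 10:15-14:00, 15:30-16:45.
Carol ∩ Bianca: 10:15-10:45, 12:45-15:15, 15:45-16:30.
Carol ∩ Bianca ∩ Elena: 10:15-10:45, 12:45-15:15.
Carol ∩ Bianca ∩ Elena ∩ Wendy: 10:15-10:45, 12:45-14:00.
No common window is at least 90 minutes long.

none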